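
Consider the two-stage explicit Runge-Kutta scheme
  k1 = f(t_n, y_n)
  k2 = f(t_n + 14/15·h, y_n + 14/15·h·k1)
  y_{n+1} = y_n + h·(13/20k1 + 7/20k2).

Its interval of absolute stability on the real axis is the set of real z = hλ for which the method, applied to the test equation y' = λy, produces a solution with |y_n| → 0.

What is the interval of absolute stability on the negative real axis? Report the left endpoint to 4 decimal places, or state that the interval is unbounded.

z∈(-3.0612,0).

Test eqn y'=λy, z=hλ:
  k1=λy_n ⇒ h·k1=z·y_n;  k2=λ(1+14/15z)y_n ⇒ h·k2=z(1+14/15z)y_n
  y_{n+1}/y_n = 1 + 13/20z + 7/20z(1+14/15z) = 1 + z + 49/150z²
  ⇒ R(z) = 1 + z + 49/150z².

Boundary: |R(x)|=1, x<0.
x=-1.71: |R|=0.2452
R=1: x+49/150x²=0 ⇒ x=−150/49=-3.0612; min R=1−1/(4·49/150)=0.2347>−1
Confirm numerically:
  x=-2.262: |R|=0.40944 <1
  x=-1.719: |R|=0.24629 <1
  x=-1.523: |R|=0.23471 <1
  x=-1.360: |R|=0.24420 <1
  x=-3.598: |R|=1.63090 >1
  x=-3.447: |R|=1.43439 >1
  x=-3.216: |R|=1.16260 >1
Interval (-3.0612, 0).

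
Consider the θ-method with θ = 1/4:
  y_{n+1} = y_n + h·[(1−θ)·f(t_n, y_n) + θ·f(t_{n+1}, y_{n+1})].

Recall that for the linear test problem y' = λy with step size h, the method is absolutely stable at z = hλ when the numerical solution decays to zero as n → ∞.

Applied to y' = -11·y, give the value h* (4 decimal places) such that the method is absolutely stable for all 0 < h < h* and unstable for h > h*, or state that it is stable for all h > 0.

Test eqn y'=λy, z=hλ:
  y_{n+1} = y_n + z·[3/4·y_n + 1/4·y_{n+1}] ⇒ (1 − 1/4z)y_{n+1} = (1 + 3/4z)y_n
  R(z) = (1 + 3/4z)/(1 − 1/4z).

Need |R(x)|<1, x<0.
x=-0.36: |R|=0.6697
R=−1: 1+3/4x = −1+1/4x ⇒ -1/2x=2 ⇒ x=2/(-1/2)=-4.0000
Confirm numerically:
  x=-3.566: |R|=0.88528 <1
  x=-2.962: |R|=0.70181 <1
  x=-2.691: |R|=0.60873 <1
  x=-4.406: |R|=1.09660 >1
  x=-4.293: |R|=1.07066 >1
Interval (-4.0000, 0).

(-4.0000,0); λ=-11 ⇒ h* = (4)/11 = 0.3636.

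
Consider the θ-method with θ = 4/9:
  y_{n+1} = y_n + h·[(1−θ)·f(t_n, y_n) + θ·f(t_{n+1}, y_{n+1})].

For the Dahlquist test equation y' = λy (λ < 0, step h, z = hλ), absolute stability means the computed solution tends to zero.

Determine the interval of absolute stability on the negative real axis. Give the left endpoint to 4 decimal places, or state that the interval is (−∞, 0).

Test eqn y'=λy, z=hλ:
  y_{n+1} = y_n + z·[5/9·y_n + 4/9·y_{n+1}] ⇒ (1 − 4/9z)y_{n+1} = (1 + 5/9z)y_n
  R(z) = (1 + 5/9z)/(1 − 4/9z).

Find x<0 with |R(x)|<1.
x=-0.37: |R|=0.6823
R=−1: 1+5/9x = −1+4/9x ⇒ -1/9x=2 ⇒ x=2/(-1/9)=-18.0000
Confirm numerically:
  x=-17.355: |R|=0.99178 <1
  x=-14.396: |R|=0.94587 <1
  x=-11.382: |R|=0.87863 <1
  x=-8.009: |R|=0.75653 <1
  x=-18.586: |R|=1.00703 >1
  x=-18.514: |R|=1.00619 >1
  x=-18.176: |R|=1.00215 >1
So |R|<1 on (-18.0000, 0).

(-18.0000, 0).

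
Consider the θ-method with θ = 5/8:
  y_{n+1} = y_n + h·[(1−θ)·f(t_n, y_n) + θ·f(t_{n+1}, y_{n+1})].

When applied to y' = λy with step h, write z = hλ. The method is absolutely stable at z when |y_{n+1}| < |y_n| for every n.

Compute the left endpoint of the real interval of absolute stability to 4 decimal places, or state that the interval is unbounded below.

Set f=λy, z=hλ:
  y_{n+1} = y_n + z·[3/8·y_n + 5/8·y_{n+1}] ⇒ (1 − 5/8z)y_{n+1} = (1 + 3/8z)y_n
  R(z) = (1 + 3/8z)/(1 − 5/8z).

Find x<0 with |R(x)|<1.
x=-1.27: |R|=0.2920
x=-2: |R|=0.1111
x=-10: |R|=0.3793
x=-100: |R|=0.5748
θ=5/8≥1/2 ⇒ |1+3/8x|<|1−5/8x| ∀x<0 ⇒ unbounded interval.

interval (−∞, 0).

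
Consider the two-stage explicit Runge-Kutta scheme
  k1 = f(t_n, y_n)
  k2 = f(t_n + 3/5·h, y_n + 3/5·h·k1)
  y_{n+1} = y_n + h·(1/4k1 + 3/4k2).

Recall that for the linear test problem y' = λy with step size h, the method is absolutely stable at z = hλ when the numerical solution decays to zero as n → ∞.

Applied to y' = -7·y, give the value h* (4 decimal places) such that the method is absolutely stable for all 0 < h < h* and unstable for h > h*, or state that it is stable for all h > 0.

Test eqn y'=λy, z=hλ:
  k1=λy_n ⇒ h·k1=z·y_n;  k2=λ(1+3/5z)y_n ⇒ h·k2=z(1+3/5z)y_n
  y_{n+1}/y_n = 1 + 1/4z + 3/4z(1+3/5z) = 1 + z + 9/20z²
  ⇒ R(z) = 1 + z + 9/20z².

Solve |R(x)|<1 on ℝ⁻.
x=-1.31: |R|=0.4622
R=1: x+9/20x²=0 ⇒ x=−20/9=-2.2222; min R=1−1/(4·9/20)=0.4444>−1
Confirm numerically:
  x=-2.067: |R|=0.85562 <1
  x=-1.836: |R|=0.68090 <1
  x=-1.353: |R|=0.47077 <1
  x=-2.482: |R|=1.29015 >1
  x=-2.458: |R|=1.26079 >1
  x=-2.392: |R|=1.18275 >1
Interval (-2.2222, 0).

(-2.2222,0); λ=-7 ⇒ h* = (20/9)/7 = 0.3175.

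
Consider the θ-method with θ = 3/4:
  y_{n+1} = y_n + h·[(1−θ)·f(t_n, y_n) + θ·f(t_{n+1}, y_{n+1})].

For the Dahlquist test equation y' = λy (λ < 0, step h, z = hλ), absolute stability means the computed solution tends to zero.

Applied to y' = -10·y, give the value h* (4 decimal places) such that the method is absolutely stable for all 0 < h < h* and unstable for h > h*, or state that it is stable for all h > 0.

unbounded; (−∞, 0). Any h>0 works for λ=-10.

With y'=λy (z=hλ):
  y_{n+1} = y_n + z·[1/4·y_n + 3/4·y_{n+1}] ⇒ (1 − 3/4z)y_{n+1} = (1 + 1/4z)y_n
  so R(z) = (1 + 1/4z)/(1 − 3/4z).

Solve |R(x)|<1 on ℝ⁻.
x=-0.56: |R|=0.6056
x=-2: |R|=0.2000
x=-10: |R|=0.1765
x=-100: |R|=0.3158
θ=3/4≥1/2 ⇒ |1+1/4x|<|1−3/4x| ∀x<0 ⇒ stable on all of ℝ⁻.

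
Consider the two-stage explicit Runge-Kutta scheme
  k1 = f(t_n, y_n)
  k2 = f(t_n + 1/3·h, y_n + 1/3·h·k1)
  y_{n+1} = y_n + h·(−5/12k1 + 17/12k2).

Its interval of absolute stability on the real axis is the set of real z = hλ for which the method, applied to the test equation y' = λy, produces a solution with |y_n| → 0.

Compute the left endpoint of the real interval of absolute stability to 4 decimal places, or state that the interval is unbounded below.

left endpoint -2.1176.

On y'=λy, z=hλ:
  k1=λy_n ⇒ h·k1=z·y_n;  k2=λ(1+1/3z)y_n ⇒ h·k2=z(1+1/3z)y_n
  y_{n+1}/y_n = 1 − 5/12z + 17/12z(1+1/3z) = 1 + z + 17/36z²
  R(z) = 1 + z + 17/36z².

Boundary: |R(x)|=1, x<0.
x=-1.12: |R|=0.4724
R=1: x+17/36x²=0 ⇒ x=−36/17=-2.1176; min R=1−1/(4·17/36)=0.4706>−1
Confirm numerically:
  x=-1.461: |R|=0.54697 <1
  x=-1.204: |R|=0.48054 <1
  x=-1.026: |R|=0.47110 <1
  x=-0.906: |R|=0.48162 <1
  x=-2.651: |R|=1.66768 >1
  x=-2.404: |R|=1.32507 >1
  x=-2.357: |R|=1.26641 >1
Stable set (-2.1176, 0).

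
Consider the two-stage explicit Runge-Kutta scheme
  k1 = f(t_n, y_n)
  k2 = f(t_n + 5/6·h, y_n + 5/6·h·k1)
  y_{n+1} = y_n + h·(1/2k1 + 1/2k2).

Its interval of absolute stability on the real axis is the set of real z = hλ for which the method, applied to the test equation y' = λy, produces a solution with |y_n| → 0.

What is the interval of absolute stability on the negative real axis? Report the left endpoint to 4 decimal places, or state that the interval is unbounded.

z∈(-2.4000,0).

With y'=λy (z=hλ):
  k1=λy_n ⇒ h·k1=z·y_n;  k2=λ(1+5/6z)y_n ⇒ h·k2=z(1+5/6z)y_n
  y_{n+1}/y_n = 1 + 1/2z + 1/2z(1+5/6z) = 1 + z + 5/12z²
  so R(z) = 1 + z + 5/12z².

Boundary: |R(x)|=1, x<0.
x=-0.64: |R|=0.5307
R=1: x+5/12x²=0 ⇒ x=−12/5=-2.4000; min R=1−1/(4·5/12)=0.4000>−1
Confirm numerically:
  x=-2.344: |R|=0.94531 <1
  x=-1.774: |R|=0.53728 <1
  x=-1.598: |R|=0.46600 <1
  x=-1.589: |R|=0.46305 <1
  x=-2.924: |R|=1.63841 >1
  x=-2.776: |R|=1.43491 >1
  x=-2.608: |R|=1.22603 >1
So |R|<1 on (-2.4000, 0).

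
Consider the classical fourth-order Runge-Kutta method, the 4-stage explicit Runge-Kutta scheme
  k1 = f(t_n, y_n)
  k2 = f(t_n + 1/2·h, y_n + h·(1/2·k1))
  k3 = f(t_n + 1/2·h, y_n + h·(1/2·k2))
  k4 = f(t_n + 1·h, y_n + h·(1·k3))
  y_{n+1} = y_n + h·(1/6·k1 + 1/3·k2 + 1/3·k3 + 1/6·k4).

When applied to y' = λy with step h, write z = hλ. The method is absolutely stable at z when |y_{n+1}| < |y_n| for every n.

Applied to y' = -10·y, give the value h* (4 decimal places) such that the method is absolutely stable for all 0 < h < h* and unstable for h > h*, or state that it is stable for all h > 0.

(-2.7853,0); λ=-10 ⇒ h* = 0.2785.

With y'=λy (z=hλ):
  order 4, 4-stage ⇒ R(z)=1+z+z^2/2+z^3/6+z^4/24
  (e.g. R(-0.85)=0.43065, |R|=0.43065)

Need |R(x)|<1, x<0.
x=-0.85: |R|=0.4306
|R(-0.87)|=0.4226 |R(-0.53)|=0.5889 |R(-0.51)|=0.6008
Bisect:
  x_lo=-3.6817 |R|=3.4339  x_hi=-0.2131 |R|=0.8081
  mid=-1.94740 |R|=0.31716 →hi
  mid=-2.81456 |R|=1.04502 →lo
  mid=-2.38098 |R|=0.54299 →hi
  mid=-2.59777 |R|=0.75217 →hi
  mid=-2.70616 |R|=0.88710 →hi
  mid=-2.76036 |R|=0.96305 →hi
  mid=-2.78746 |R|=1.00327 →lo
  mid=-2.77391 |R|=0.98297 →hi
  mid=-2.78068 |R|=0.99307 →hi
  ...
  [-2.78534,-2.78513] ⇒ x*=-2.7853
So |R|<1 on (-2.7853, 0).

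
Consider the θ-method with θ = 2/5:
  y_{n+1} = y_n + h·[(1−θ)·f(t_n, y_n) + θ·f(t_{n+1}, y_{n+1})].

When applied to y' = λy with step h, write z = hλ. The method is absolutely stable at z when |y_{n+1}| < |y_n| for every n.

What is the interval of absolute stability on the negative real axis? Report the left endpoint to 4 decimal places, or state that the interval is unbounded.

z∈(-10.0000,0).

On y'=λy, z=hλ:
  y_{n+1} = y_n + z·[3/5·y_n + 2/5·y_{n+1}] ⇒ (1 − 2/5z)y_{n+1} = (1 + 3/5z)y_n
  R(z) = (1 + 3/5z)/(1 − 2/5z).

Solve |R(x)|<1 on ℝ⁻.
x=-0.91: |R|=0.3328
R=−1: 1+3/5x = −1+2/5x ⇒ -1/5x=2 ⇒ x=2/(-1/5)=-10.0000
Confirm numerically:
  x=-8.919: |R|=0.95267 <1
  x=-7.529: |R|=0.87681 <1
  x=-6.774: |R|=0.82607 <1
  x=-6.770: |R|=0.82578 <1
  x=-10.275: |R|=1.01076 >1
  x=-10.114: |R|=1.00452 >1
Stable set (-10.0000, 0).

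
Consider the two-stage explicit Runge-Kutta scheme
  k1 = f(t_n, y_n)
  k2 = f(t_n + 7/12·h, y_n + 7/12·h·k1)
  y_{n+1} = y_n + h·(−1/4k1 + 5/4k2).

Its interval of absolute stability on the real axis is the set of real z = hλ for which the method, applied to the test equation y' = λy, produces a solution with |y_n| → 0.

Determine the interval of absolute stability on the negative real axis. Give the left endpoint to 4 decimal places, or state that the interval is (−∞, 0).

On y'=λy, z=hλ:
  k1=λy_n ⇒ h·k1=z·y_n;  k2=λ(1+7/12z)y_n ⇒ h·k2=z(1+7/12z)y_n
  y_{n+1}/y_n = 1 − 1/4z + 5/4z(1+7/12z) = 1 + z + 35/48z²
  ⇒ R(z) = 1 + z + 35/48z².

Solve |R(x)|<1 on ℝ⁻.
x=-1.62: |R|=1.2936
R=1: x+35/48x²=0 ⇒ x=−48/35=-1.3714; min R=1−1/(4·35/48)=0.6571>−1
Confirm numerically:
  x=-1.075: |R|=0.76764 <1
  x=-0.786: |R|=0.66448 <1
  x=-0.606: |R|=0.66178 <1
  x=-0.557: |R|=0.66922 <1
  x=-1.497: |R|=1.13707 >1
  x=-1.487: |R|=1.12531 >1
Stable set (-1.3714, 0).

z∈(-1.3714,0).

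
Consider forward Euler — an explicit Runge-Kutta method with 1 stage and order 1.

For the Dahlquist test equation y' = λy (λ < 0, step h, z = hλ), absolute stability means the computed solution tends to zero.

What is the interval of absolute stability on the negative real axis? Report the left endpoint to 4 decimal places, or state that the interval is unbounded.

z∈(-2.0000,0).

Test eqn y'=λy, z=hλ:
  order 1, 1-stage ⇒ R(z)=1+z
  (e.g. R(-1.36)=-0.36000, |R|=0.36000)

Solve |R(x)|<1 on ℝ⁻.
x=-1.36: |R|=0.3600
|R(-2.05)|=1.0500 |R(-0.98)|=0.0200 |R(-0.64)|=0.3600
Bisect:
  x_lo=-2.8432 |R|=1.8432  x_hi=-0.1384 |R|=0.8616
  mid=-1.49081 |R|=0.49081 →hi
  mid=-2.16699 |R|=1.16699 →lo
  mid=-1.82890 |R|=0.82890 →hi
  mid=-1.99794 |R|=0.99794 →hi
  mid=-2.08247 |R|=1.08247 →lo
  mid=-2.04021 |R|=1.04021 →lo
  mid=-2.01908 |R|=1.01908 →lo
  mid=-2.00851 |R|=1.00851 →lo
  mid=-2.00323 |R|=1.00323 →lo
  mid=-2.00059 |R|=1.00059 →lo
  ...
  [-2.00009,-1.99993] ⇒ x*=-2.0000
Stable set (-2.0000, 0).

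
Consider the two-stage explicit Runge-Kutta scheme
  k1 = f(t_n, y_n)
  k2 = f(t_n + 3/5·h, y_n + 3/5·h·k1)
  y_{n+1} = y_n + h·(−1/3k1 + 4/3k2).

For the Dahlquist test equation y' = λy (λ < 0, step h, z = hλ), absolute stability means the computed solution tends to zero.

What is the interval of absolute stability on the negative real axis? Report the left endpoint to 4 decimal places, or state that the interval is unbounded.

Test eqn y'=λy, z=hλ:
  k1=λy_n ⇒ h·k1=z·y_n;  k2=λ(1+3/5z)y_n ⇒ h·k2=z(1+3/5z)y_n
  y_{n+1}/y_n = 1 − 1/3z + 4/3z(1+3/5z) = 1 + z + 4/5z²
  R(z) = 1 + z + 4/5z².

Find x<0 with |R(x)|<1.
x=-1.25: |R|=1.0000
R=1: x+4/5x²=0 ⇒ x=−5/4=-1.2500; min R=1−1/(4·4/5)=0.6875>−1
Confirm numerically:
  x=-1.180: |R|=0.93392 <1
  x=-0.981: |R|=0.78889 <1
  x=-0.850: |R|=0.72800 <1
  x=-0.747: |R|=0.69941 <1
  x=-1.478: |R|=1.26959 >1
  x=-1.459: |R|=1.24394 >1
So |R|<1 on (-1.2500, 0).

(-1.2500, 0).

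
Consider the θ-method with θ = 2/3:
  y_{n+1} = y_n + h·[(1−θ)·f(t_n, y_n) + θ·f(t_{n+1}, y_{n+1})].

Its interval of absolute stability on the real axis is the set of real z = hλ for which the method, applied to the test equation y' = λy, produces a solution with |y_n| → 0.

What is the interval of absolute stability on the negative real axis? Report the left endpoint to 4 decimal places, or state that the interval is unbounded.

With y'=λy (z=hλ):
  y_{n+1} = y_n + z·[1/3·y_n + 2/3·y_{n+1}] ⇒ (1 − 2/3z)y_{n+1} = (1 + 1/3z)y_n
  ⇒ R(z) = (1 + 1/3z)/(1 − 2/3z).

Find x<0 with |R(x)|<1.
x=-0.91: |R|=0.4336
x=-2: |R|=0.1429
x=-10: |R|=0.3043
x=-100: |R|=0.4778
θ=2/3≥1/2 ⇒ |1+1/3x|<|1−2/3x| ∀x<0 ⇒ interval (−∞,0).

unbounded; (−∞, 0).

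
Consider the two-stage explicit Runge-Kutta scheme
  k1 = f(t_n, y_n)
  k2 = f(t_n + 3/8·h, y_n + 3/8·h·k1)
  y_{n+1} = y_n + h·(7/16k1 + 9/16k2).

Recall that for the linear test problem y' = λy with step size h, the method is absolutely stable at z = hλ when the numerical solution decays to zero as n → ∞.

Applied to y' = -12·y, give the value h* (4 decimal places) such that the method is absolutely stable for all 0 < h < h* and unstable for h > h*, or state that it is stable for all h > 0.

Test eqn y'=λy, z=hλ:
  k1=λy_n ⇒ h·k1=z·y_n;  k2=λ(1+3/8z)y_n ⇒ h·k2=z(1+3/8z)y_n
  y_{n+1}/y_n = 1 + 7/16z + 9/16z(1+3/8z) = 1 + z + 27/128z²
  ⇒ R(z) = 1 + z + 27/128z².

Need |R(x)|<1, x<0.
x=-1.49: |R|=0.0217
R=1: x+27/128x²=0 ⇒ x=−128/27=-4.7407; min R=1−1/(4·27/128)=-0.1852>−1
Confirm numerically:
  x=-4.117: |R|=0.45833 <1
  x=-3.344: |R|=0.01477 <1
  x=-2.264: |R|=0.18280 <1
  x=-5.221: |R|=1.52891 >1
  x=-4.799: |R|=1.05898 >1
So |R|<1 on (-4.7407, 0).

(-4.7407,0); λ=-12 ⇒ h* = (128/27)/12 = 0.3951.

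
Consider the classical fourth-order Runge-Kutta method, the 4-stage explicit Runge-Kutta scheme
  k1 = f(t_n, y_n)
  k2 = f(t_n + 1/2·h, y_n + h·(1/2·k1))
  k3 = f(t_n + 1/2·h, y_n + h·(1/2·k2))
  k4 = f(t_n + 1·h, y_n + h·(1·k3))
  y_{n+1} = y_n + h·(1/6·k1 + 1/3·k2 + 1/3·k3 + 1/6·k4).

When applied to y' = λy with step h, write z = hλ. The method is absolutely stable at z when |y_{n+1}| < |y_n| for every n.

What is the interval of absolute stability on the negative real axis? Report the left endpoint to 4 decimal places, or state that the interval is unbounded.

Test eqn y'=λy, z=hλ:
  order 4, 4-stage ⇒ R(z)=1+z+z^2/2+z^3/6+z^4/24
  (e.g. R(-1.08)=0.34994, |R|=0.34994)

Solve |R(x)|<1 on ℝ⁻.
x=-1.08: |R|=0.3499
|R(-2.68)|=0.8525 |R(-2.62)|=0.7781 |R(-1)|=0.3750
Bisect:
  x_lo=-3.6218 |R|=3.1883  x_hi=-0.1701 |R|=0.8436
  mid=-1.89596 |R|=0.30388 →hi
  mid=-2.75888 |R|=0.96090 →hi
  mid=-3.19034 |R|=1.80333 →lo
  mid=-2.97461 |R|=1.32502 →lo
  mid=-2.86675 |R|=1.12991 →lo
  mid=-2.81281 |R|=1.04229 →lo
  mid=-2.78585 |R|=1.00083 →lo
  ...
  [-2.78543,-2.78522] ⇒ x*=-2.7853
Stable set (-2.7853, 0).

z∈(-2.7853,0).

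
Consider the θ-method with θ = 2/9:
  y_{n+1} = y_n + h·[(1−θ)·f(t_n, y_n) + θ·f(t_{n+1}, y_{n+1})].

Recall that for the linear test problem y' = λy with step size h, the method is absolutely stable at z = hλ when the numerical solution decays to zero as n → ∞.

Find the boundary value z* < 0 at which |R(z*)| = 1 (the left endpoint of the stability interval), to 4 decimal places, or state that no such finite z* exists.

z* = -3.6000.

Set f=λy, z=hλ:
  y_{n+1} = y_n + z·[7/9·y_n + 2/9·y_{n+1}] ⇒ (1 − 2/9z)y_{n+1} = (1 + 7/9z)y_n
  Hence R(z) = (1 + 7/9z)/(1 − 2/9z).

Boundary: |R(x)|=1, x<0.
x=-1.54: |R|=0.1474
R=−1: 1+7/9x = −1+2/9x ⇒ -5/9x=2 ⇒ x=2/(-5/9)=-3.6000
Confirm numerically:
  x=-3.408: |R|=0.93930 <1
  x=-2.429: |R|=0.57750 <1
  x=-1.883: |R|=0.32751 <1
  x=-4.181: |R|=1.16732 >1
  x=-4.101: |R|=1.14562 >1
Stable set (-3.6000, 0).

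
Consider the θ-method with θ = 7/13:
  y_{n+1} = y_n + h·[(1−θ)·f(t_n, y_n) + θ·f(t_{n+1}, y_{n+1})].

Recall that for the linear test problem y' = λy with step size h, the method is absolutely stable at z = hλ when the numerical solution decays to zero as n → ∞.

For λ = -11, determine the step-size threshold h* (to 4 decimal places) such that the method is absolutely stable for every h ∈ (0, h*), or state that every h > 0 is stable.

unbounded; (−∞, 0). Any h>0 works for λ=-11.

On y'=λy, z=hλ:
  y_{n+1} = y_n + z·[6/13·y_n + 7/13·y_{n+1}] ⇒ (1 − 7/13z)y_{n+1} = (1 + 6/13z)y_n
  ⇒ R(z) = (1 + 6/13z)/(1 − 7/13z).

Need |R(x)|<1, x<0.
x=-0.33: |R|=0.7198
x=-2: |R|=0.0370
x=-10: |R|=0.5663
x=-100: |R|=0.8233
θ=7/13≥1/2 ⇒ |1+6/13x|<|1−7/13x| ∀x<0 ⇒ stable on all of ℝ⁻.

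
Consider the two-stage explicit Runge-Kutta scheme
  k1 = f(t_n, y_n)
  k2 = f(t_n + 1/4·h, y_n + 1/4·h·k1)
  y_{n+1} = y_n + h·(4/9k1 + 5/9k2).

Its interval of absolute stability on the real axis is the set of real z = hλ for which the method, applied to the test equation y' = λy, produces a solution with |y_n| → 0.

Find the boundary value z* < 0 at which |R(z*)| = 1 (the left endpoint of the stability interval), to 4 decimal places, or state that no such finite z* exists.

z* = -7.2000.

With y'=λy (z=hλ):
  k1=λy_n ⇒ h·k1=z·y_n;  k2=λ(1+1/4z)y_n ⇒ h·k2=z(1+1/4z)y_n
  y_{n+1}/y_n = 1 + 4/9z + 5/9z(1+1/4z) = 1 + z + 5/36z²
  ⇒ R(z) = 1 + z + 5/36z².

Boundary: |R(x)|=1, x<0.
x=-0.69: |R|=0.3761
R=1: x+5/36x²=0 ⇒ x=−36/5=-7.2000; min R=1−1/(4·5/36)=-0.8000>−1
Confirm numerically:
  x=-5.754: |R|=0.15559 <1
  x=-5.015: |R|=0.52191 <1
  x=-3.184: |R|=0.77596 <1
  x=-3.100: |R|=0.76528 <1
  x=-7.698: |R|=1.53245 >1
  x=-7.420: |R|=1.22672 >1
  x=-7.314: |R|=1.11581 >1
So |R|<1 on (-7.2000, 0).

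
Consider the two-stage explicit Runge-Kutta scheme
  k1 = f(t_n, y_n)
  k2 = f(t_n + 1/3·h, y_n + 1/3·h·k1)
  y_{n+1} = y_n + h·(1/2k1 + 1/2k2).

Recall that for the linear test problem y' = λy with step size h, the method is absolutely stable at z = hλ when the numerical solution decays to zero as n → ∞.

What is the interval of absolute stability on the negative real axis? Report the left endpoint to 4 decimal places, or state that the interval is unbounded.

z∈(-6.0000,0).

On y'=λy, z=hλ:
  k1=λy_n ⇒ h·k1=z·y_n;  k2=λ(1+1/3z)y_n ⇒ h·k2=z(1+1/3z)y_n
  y_{n+1}/y_n = 1 + 1/2z + 1/2z(1+1/3z) = 1 + z + 1/6z²
  so R(z) = 1 + z + 1/6z².

Boundary: |R(x)|=1, x<0.
x=-0.71: |R|=0.3740
R=1: x+1/6x²=0 ⇒ x=−6=-6.0000; min R=1−1/(4·1/6)=-0.5000>−1
Confirm numerically:
  x=-5.354: |R|=0.42355 <1
  x=-5.323: |R|=0.39939 <1
  x=-2.869: |R|=0.49714 <1
  x=-6.397: |R|=1.42327 >1
  x=-6.375: |R|=1.39844 >1
  x=-6.258: |R|=1.26909 >1
Interval (-6.0000, 0).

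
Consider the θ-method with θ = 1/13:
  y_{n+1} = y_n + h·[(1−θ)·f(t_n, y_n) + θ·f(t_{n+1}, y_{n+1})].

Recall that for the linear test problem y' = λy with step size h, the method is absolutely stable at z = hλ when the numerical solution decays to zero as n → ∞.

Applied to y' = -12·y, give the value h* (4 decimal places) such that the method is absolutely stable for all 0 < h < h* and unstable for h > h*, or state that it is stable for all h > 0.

(-2.3636,0); λ=-12 ⇒ h* = (26/11)/12 = 0.1970.

Set f=λy, z=hλ:
  y_{n+1} = y_n + z·[12/13·y_n + 1/13·y_{n+1}] ⇒ (1 − 1/13z)y_{n+1} = (1 + 12/13z)y_n
  so R(z) = (1 + 12/13z)/(1 − 1/13z).

Boundary: |R(x)|=1, x<0.
x=-1.1: |R|=0.0142
R=−1: 1+12/13x = −1+1/13x ⇒ -11/13x=2 ⇒ x=2/(-11/13)=-2.3636
Confirm numerically:
  x=-2.289: |R|=0.94630 <1
  x=-2.008: |R|=0.73934 <1
  x=-1.011: |R|=0.06195 <1
  x=-2.901: |R|=1.37174 >1
  x=-2.840: |R|=1.33081 >1
  x=-2.619: |R|=1.17985 >1
So |R|<1 on (-2.3636, 0).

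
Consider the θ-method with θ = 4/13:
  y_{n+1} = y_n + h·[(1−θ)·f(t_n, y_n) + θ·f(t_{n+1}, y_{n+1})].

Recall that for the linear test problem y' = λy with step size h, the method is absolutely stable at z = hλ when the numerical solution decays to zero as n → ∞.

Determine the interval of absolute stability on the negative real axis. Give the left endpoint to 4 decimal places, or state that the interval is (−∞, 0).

With y'=λy (z=hλ):
  y_{n+1} = y_n + z·[9/13·y_n + 4/13·y_{n+1}] ⇒ (1 − 4/13z)y_{n+1} = (1 + 9/13z)y_n
  so R(z) = (1 + 9/13z)/(1 − 4/13z).

Solve |R(x)|<1 on ℝ⁻.
x=-1.1: |R|=0.1782
R=−1: 1+9/13x = −1+4/13x ⇒ -5/13x=2 ⇒ x=2/(-5/13)=-5.2000
Confirm numerically:
  x=-4.748: |R|=0.92936 <1
  x=-4.048: |R|=0.80269 <1
  x=-4.007: |R|=0.79451 <1
  x=-5.590: |R|=1.05515 >1
  x=-5.297: |R|=1.01419 >1
  x=-5.262: |R|=1.00910 >1
Interval (-5.2000, 0).

(-5.2000, 0).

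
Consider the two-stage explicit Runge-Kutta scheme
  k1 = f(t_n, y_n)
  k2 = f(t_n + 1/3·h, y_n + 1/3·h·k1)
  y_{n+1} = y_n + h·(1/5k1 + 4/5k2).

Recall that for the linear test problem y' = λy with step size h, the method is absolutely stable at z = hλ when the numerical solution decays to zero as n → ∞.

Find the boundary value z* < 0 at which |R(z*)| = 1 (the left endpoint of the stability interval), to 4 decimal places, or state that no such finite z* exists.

With y'=λy (z=hλ):
  k1=λy_n ⇒ h·k1=z·y_n;  k2=λ(1+1/3z)y_n ⇒ h·k2=z(1+1/3z)y_n
  y_{n+1}/y_n = 1 + 1/5z + 4/5z(1+1/3z) = 1 + z + 4/15z²
  so R(z) = 1 + z + 4/15z².

Boundary: |R(x)|=1, x<0.
x=-0.64: |R|=0.4692
R=1: x+4/15x²=0 ⇒ x=−15/4=-3.7500; min R=1−1/(4·4/15)=0.0625>−1
Confirm numerically:
  x=-3.088: |R|=0.45487 <1
  x=-2.842: |R|=0.31186 <1
  x=-1.867: |R|=0.06252 <1
  x=-1.735: |R|=0.06773 <1
  x=-4.174: |R|=1.47194 >1
  x=-3.865: |R|=1.11853 >1
So |R|<1 on (-3.7500, 0).

left endpoint -3.7500.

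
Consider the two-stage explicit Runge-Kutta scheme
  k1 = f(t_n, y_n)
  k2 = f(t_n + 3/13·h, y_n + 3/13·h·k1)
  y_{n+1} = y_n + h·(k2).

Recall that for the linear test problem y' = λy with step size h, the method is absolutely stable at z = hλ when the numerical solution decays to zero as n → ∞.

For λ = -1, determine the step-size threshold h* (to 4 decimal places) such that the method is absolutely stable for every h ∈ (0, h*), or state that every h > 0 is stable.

(-4.3333,0); λ=-1 ⇒ h* = (13/3)/1 = 4.3333.

Set f=λy, z=hλ:
  k1=λy_n ⇒ h·k1=z·y_n;  k2=λ(1+3/13z)y_n ⇒ h·k2=z(1+3/13z)y_n
  y_{n+1}/y_n = 1 + z(1+3/13z) = 1 + z + 3/13z²
  so R(z) = 1 + z + 3/13z².

Need |R(x)|<1, x<0.
x=-0.84: |R|=0.3228
R=1: x+3/13x²=0 ⇒ x=−13/3=-4.3333; min R=1−1/(4·3/13)=-0.0833>−1
Confirm numerically:
  x=-4.163: |R|=0.83636 <1
  x=-3.178: |R|=0.15270 <1
  x=-3.113: |R|=0.12333 <1
  x=-2.049: |R|=0.08014 <1
  x=-4.883: |R|=1.61939 >1
  x=-4.619: |R|=1.30450 >1
So |R|<1 on (-4.3333, 0).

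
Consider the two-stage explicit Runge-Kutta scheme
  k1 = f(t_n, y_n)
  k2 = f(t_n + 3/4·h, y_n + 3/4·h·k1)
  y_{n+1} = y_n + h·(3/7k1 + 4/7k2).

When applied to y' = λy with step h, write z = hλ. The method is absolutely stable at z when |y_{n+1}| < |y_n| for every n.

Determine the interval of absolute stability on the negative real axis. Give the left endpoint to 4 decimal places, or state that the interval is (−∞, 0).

Test eqn y'=λy, z=hλ:
  k1=λy_n ⇒ h·k1=z·y_n;  k2=λ(1+3/4z)y_n ⇒ h·k2=z(1+3/4z)y_n
  y_{n+1}/y_n = 1 + 3/7z + 4/7z(1+3/4z) = 1 + z + 3/7z²
  Hence R(z) = 1 + z + 3/7z².

Find x<0 with |R(x)|<1.
x=-0.55: |R|=0.5796
R=1: x+3/7x²=0 ⇒ x=−7/3=-2.3333; min R=1−1/(4·3/7)=0.4167>−1
Confirm numerically:
  x=-1.789: |R|=0.58265 <1
  x=-1.648: |R|=0.51596 <1
  x=-1.408: |R|=0.44163 <1
  x=-1.145: |R|=0.41687 <1
  x=-2.489: |R|=1.16605 >1
  x=-2.412: |R|=1.08132 >1
So |R|<1 on (-2.3333, 0).

(-2.3333, 0).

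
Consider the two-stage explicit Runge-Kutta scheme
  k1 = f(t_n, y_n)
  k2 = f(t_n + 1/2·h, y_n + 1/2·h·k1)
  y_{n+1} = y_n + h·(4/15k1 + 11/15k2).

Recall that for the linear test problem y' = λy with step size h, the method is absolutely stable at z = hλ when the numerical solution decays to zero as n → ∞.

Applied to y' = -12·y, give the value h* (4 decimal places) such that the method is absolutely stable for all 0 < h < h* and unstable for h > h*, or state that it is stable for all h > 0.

(-2.7273,0); λ=-12 ⇒ h* = (30/11)/12 = 0.2273.

With y'=λy (z=hλ):
  k1=λy_n ⇒ h·k1=z·y_n;  k2=λ(1+1/2z)y_n ⇒ h·k2=z(1+1/2z)y_n
  y_{n+1}/y_n = 1 + 4/15z + 11/15z(1+1/2z) = 1 + z + 11/30z²
  R(z) = 1 + z + 11/30z².

Find x<0 with |R(x)|<1.
x=-0.74: |R|=0.4608
R=1: x+11/30x²=0 ⇒ x=−30/11=-2.7273; min R=1−1/(4·11/30)=0.3182>−1
Confirm numerically:
  x=-2.215: |R|=0.58395 <1
  x=-1.556: |R|=0.33175 <1
  x=-1.139: |R|=0.33668 <1
  x=-3.042: |R|=1.35105 >1
  x=-2.928: |R|=1.21550 >1
  x=-2.749: |R|=1.02190 >1
So |R|<1 on (-2.7273, 0).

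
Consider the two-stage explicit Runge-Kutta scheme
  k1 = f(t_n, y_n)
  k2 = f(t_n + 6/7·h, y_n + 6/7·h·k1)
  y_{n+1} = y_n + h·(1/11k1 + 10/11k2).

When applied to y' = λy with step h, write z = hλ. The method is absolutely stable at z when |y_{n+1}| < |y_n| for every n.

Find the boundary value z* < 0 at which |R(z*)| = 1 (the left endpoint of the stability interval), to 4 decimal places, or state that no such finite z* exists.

Set f=λy, z=hλ:
  k1=λy_n ⇒ h·k1=z·y_n;  k2=λ(1+6/7z)y_n ⇒ h·k2=z(1+6/7z)y_n
  y_{n+1}/y_n = 1 + 1/11z + 10/11z(1+6/7z) = 1 + z + 60/77z²
  so R(z) = 1 + z + 60/77z².

Find x<0 with |R(x)|<1.
x=-0.84: |R|=0.7098
R=1: x+60/77x²=0 ⇒ x=−77/60=-1.2833; min R=1−1/(4·60/77)=0.6792>−1
Confirm numerically:
  x=-1.183: |R|=0.90751 <1
  x=-1.053: |R|=0.81101 <1
  x=-0.821: |R|=0.70423 <1
  x=-0.811: |R|=0.70151 <1
  x=-1.874: |R|=1.86253 >1
  x=-1.484: |R|=1.23204 >1
  x=-1.458: |R|=1.19844 >1
Interval (-1.2833, 0).

left endpoint -1.2833.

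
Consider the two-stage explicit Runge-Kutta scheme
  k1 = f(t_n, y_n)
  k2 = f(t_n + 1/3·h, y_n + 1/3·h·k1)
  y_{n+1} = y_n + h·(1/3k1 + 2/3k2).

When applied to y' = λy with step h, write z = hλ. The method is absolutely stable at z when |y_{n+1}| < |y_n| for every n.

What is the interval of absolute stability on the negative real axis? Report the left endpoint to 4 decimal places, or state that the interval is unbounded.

Test eqn y'=λy, z=hλ:
  k1=λy_n ⇒ h·k1=z·y_n;  k2=λ(1+1/3z)y_n ⇒ h·k2=z(1+1/3z)y_n
  y_{n+1}/y_n = 1 + 1/3z + 2/3z(1+1/3z) = 1 + z + 2/9z²
  R(z) = 1 + z + 2/9z².

Boundary: |R(x)|=1, x<0.
x=-0.79: |R|=0.3487
R=1: x+2/9x²=0 ⇒ x=−9/2=-4.5000; min R=1−1/(4·2/9)=-0.1250>−1
Confirm numerically:
  x=-4.090: |R|=0.62736 <1
  x=-3.623: |R|=0.29392 <1
  x=-3.591: |R|=0.27462 <1
  x=-2.274: |R|=0.12487 <1
  x=-4.842: |R|=1.36799 >1
  x=-4.730: |R|=1.24176 >1
Interval (-4.5000, 0).

z∈(-4.5000,0).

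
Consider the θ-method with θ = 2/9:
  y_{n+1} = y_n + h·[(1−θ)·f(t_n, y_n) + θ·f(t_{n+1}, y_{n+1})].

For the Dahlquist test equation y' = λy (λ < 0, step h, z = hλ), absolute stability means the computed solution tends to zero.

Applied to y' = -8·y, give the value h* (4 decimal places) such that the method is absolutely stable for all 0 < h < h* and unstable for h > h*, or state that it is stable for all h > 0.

(-3.6000,0); λ=-8 ⇒ h* = (18/5)/8 = 0.4500.

Test eqn y'=λy, z=hλ:
  y_{n+1} = y_n + z·[7/9·y_n + 2/9·y_{n+1}] ⇒ (1 − 2/9z)y_{n+1} = (1 + 7/9z)y_n
  Hence R(z) = (1 + 7/9z)/(1 − 2/9z).

Need |R(x)|<1, x<0.
x=-0.39: |R|=0.6411
R=−1: 1+7/9x = −1+2/9x ⇒ -5/9x=2 ⇒ x=2/(-5/9)=-3.6000
Confirm numerically:
  x=-3.169: |R|=0.85950 <1
  x=-3.140: |R|=0.84948 <1
  x=-2.917: |R|=0.76979 <1
  x=-4.152: |R|=1.15950 >1
  x=-3.871: |R|=1.08093 >1
Stable set (-3.6000, 0).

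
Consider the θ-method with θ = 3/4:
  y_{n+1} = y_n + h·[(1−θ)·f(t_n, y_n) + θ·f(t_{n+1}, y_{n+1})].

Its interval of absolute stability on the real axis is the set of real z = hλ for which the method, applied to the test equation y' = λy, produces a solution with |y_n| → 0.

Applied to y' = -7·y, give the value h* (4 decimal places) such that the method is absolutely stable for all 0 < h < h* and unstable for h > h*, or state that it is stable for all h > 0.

Test eqn y'=λy, z=hλ:
  y_{n+1} = y_n + z·[1/4·y_n + 3/4·y_{n+1}] ⇒ (1 − 3/4z)y_{n+1} = (1 + 1/4z)y_n
  Hence R(z) = (1 + 1/4z)/(1 − 3/4z).

Find x<0 with |R(x)|<1.
x=-1.22: |R|=0.3629
x=-2: |R|=0.2000
x=-10: |R|=0.1765
x=-100: |R|=0.3158
θ=3/4≥1/2 ⇒ |1+1/4x|<|1−3/4x| ∀x<0 ⇒ unbounded interval.

(−∞, 0) — no finite endpoint. Any h>0 works for λ=-7.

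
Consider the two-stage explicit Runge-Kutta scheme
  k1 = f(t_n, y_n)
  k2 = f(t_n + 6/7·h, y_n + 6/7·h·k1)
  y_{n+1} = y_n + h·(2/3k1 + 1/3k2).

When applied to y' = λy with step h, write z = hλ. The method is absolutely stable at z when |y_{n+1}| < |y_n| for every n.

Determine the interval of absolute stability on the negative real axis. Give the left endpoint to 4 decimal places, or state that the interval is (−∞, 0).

z∈(-3.5000,0).

Set f=λy, z=hλ:
  k1=λy_n ⇒ h·k1=z·y_n;  k2=λ(1+6/7z)y_n ⇒ h·k2=z(1+6/7z)y_n
  y_{n+1}/y_n = 1 + 2/3z + 1/3z(1+6/7z) = 1 + z + 2/7z²
  ⇒ R(z) = 1 + z + 2/7z².

Boundary: |R(x)|=1, x<0.
x=-1.22: |R|=0.2053
R=1: x+2/7x²=0 ⇒ x=−7/2=-3.5000; min R=1−1/(4·2/7)=0.1250>−1
Confirm numerically:
  x=-2.598: |R|=0.33046 <1
  x=-2.280: |R|=0.20526 <1
  x=-1.938: |R|=0.13510 <1
  x=-4.054: |R|=1.64169 >1
  x=-3.591: |R|=1.09337 >1
Interval (-3.5000, 0).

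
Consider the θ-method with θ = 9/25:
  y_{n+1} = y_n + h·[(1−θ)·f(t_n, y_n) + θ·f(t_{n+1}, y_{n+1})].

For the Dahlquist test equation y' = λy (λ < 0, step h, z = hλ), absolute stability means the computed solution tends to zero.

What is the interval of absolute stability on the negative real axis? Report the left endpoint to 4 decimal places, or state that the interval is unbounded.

Set f=λy, z=hλ:
  y_{n+1} = y_n + z·[16/25·y_n + 9/25·y_{n+1}] ⇒ (1 − 9/25z)y_{n+1} = (1 + 16/25z)y_n
  ⇒ R(z) = (1 + 16/25z)/(1 − 9/25z).

Boundary: |R(x)|=1, x<0.
x=-0.66: |R|=0.4667
R=−1: 1+16/25x = −1+9/25x ⇒ -7/25x=2 ⇒ x=2/(-7/25)=-7.1429
Confirm numerically:
  x=-5.841: |R|=0.88252 <1
  x=-5.457: |R|=0.84077 <1
  x=-4.766: |R|=0.75494 <1
  x=-3.840: |R|=0.61182 <1
  x=-7.625: |R|=1.03605 >1
  x=-7.506: |R|=1.02747 >1
  x=-7.429: |R|=1.02180 >1
Interval (-7.1429, 0).

(-7.1429, 0).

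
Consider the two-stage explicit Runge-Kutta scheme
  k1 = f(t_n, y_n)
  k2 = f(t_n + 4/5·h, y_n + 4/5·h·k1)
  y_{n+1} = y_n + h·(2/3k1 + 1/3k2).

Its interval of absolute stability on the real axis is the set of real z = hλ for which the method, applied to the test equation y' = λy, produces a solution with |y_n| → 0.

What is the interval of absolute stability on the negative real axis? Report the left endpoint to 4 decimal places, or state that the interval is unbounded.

z∈(-3.7500,0).

Set f=λy, z=hλ:
  k1=λy_n ⇒ h·k1=z·y_n;  k2=λ(1+4/5z)y_n ⇒ h·k2=z(1+4/5z)y_n
  y_{n+1}/y_n = 1 + 2/3z + 1/3z(1+4/5z) = 1 + z + 4/15z²
  R(z) = 1 + z + 4/15z².

Need |R(x)|<1, x<0.
x=-1.12: |R|=0.2145
R=1: x+4/15x²=0 ⇒ x=−15/4=-3.7500; min R=1−1/(4·4/15)=0.0625>−1
Confirm numerically:
  x=-2.195: |R|=0.08981 <1
  x=-2.003: |R|=0.06687 <1
  x=-1.634: |R|=0.07799 <1
  x=-1.584: |R|=0.08508 <1
  x=-4.102: |R|=1.38504 >1
  x=-4.049: |R|=1.32284 >1
  x=-3.952: |R|=1.21288 >1
Stable set (-3.7500, 0).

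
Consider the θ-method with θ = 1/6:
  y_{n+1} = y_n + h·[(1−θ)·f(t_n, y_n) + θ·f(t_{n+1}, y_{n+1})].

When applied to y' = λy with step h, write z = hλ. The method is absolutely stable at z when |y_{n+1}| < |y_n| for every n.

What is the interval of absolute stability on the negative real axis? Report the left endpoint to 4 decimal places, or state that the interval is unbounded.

Set f=λy, z=hλ:
  y_{n+1} = y_n + z·[5/6·y_n + 1/6·y_{n+1}] ⇒ (1 − 1/6z)y_{n+1} = (1 + 5/6z)y_n
  Hence R(z) = (1 + 5/6z)/(1 − 1/6z).

Find x<0 with |R(x)|<1.
x=-0.32: |R|=0.6962
R=−1: 1+5/6x = −1+1/6x ⇒ -2/3x=2 ⇒ x=2/(-2/3)=-3.0000
Confirm numerically:
  x=-2.187: |R|=0.60278 <1
  x=-2.142: |R|=0.57848 <1
  x=-1.641: |R|=0.28857 <1
  x=-3.224: |R|=1.09714 >1
  x=-3.112: |R|=1.04917 >1
  x=-3.032: |R|=1.01417 >1
Interval (-3.0000, 0).

(-3.0000, 0).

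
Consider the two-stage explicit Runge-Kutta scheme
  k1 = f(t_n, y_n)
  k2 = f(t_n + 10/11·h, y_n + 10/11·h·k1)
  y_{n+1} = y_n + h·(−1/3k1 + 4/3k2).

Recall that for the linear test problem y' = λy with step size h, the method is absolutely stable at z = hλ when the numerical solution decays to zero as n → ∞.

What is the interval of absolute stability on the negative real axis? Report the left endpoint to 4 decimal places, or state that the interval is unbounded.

(-0.8250, 0).

On y'=λy, z=hλ:
  k1=λy_n ⇒ h·k1=z·y_n;  k2=λ(1+10/11z)y_n ⇒ h·k2=z(1+10/11z)y_n
  y_{n+1}/y_n = 1 − 1/3z + 4/3z(1+10/11z) = 1 + z + 40/33z²
  so R(z) = 1 + z + 40/33z².

Find x<0 with |R(x)|<1.
x=-0.71: |R|=0.9010
R=1: x+40/33x²=0 ⇒ x=−33/40=-0.8250; min R=1−1/(4·40/33)=0.7937>−1
Confirm numerically:
  x=-0.770: |R|=0.94867 <1
  x=-0.765: |R|=0.94436 <1
  x=-0.683: |R|=0.88244 <1
  x=-0.589: |R|=0.83151 <1
  x=-1.223: |R|=1.59000 >1
  x=-1.222: |R|=1.58804 >1
  x=-1.204: |R|=1.55311 >1
So |R|<1 on (-0.8250, 0).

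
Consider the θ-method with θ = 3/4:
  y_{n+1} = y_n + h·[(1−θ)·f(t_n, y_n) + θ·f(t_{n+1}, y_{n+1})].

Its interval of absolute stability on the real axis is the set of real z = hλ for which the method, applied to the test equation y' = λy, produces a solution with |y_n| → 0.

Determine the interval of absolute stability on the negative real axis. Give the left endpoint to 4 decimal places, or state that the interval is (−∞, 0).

On y'=λy, z=hλ:
  y_{n+1} = y_n + z·[1/4·y_n + 3/4·y_{n+1}] ⇒ (1 − 3/4z)y_{n+1} = (1 + 1/4z)y_n
  so R(z) = (1 + 1/4z)/(1 − 3/4z).

Find x<0 with |R(x)|<1.
x=-1.21: |R|=0.3657
x=-2: |R|=0.2000
x=-10: |R|=0.1765
x=-100: |R|=0.3158
θ=3/4≥1/2 ⇒ |1+1/4x|<|1−3/4x| ∀x<0 ⇒ unbounded interval.

interval (−∞, 0).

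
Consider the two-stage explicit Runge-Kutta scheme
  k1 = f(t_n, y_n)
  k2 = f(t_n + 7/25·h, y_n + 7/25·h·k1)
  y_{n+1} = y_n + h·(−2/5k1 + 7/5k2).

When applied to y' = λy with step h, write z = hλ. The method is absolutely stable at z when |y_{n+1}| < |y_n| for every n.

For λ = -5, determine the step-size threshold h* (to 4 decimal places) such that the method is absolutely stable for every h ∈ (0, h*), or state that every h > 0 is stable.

(-2.5510,0); λ=-5 ⇒ h* = (125/49)/5 = 0.5102.

On y'=λy, z=hλ:
  k1=λy_n ⇒ h·k1=z·y_n;  k2=λ(1+7/25z)y_n ⇒ h·k2=z(1+7/25z)y_n
  y_{n+1}/y_n = 1 − 2/5z + 7/5z(1+7/25z) = 1 + z + 49/125z²
  ⇒ R(z) = 1 + z + 49/125z².

Boundary: |R(x)|=1, x<0.
x=-0.56: |R|=0.5629
R=1: x+49/125x²=0 ⇒ x=−125/49=-2.5510; min R=1−1/(4·49/125)=0.3622>−1
Confirm numerically:
  x=-2.052: |R|=0.59860 <1
  x=-2.015: |R|=0.57661 <1
  x=-1.676: |R|=0.42512 <1
  x=-2.903: |R|=1.40054 >1
  x=-2.827: |R|=1.30584 >1
  x=-2.765: |R|=1.23193 >1
Stable set (-2.5510, 0).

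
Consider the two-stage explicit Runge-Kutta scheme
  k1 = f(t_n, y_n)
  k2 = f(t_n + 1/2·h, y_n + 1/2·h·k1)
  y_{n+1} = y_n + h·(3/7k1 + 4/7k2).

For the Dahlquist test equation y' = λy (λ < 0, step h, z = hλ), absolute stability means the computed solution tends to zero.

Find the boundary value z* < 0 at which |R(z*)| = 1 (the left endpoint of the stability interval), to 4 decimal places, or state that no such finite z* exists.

z* = -3.5000.

Test eqn y'=λy, z=hλ:
  k1=λy_n ⇒ h·k1=z·y_n;  k2=λ(1+1/2z)y_n ⇒ h·k2=z(1+1/2z)y_n
  y_{n+1}/y_n = 1 + 3/7z + 4/7z(1+1/2z) = 1 + z + 2/7z²
  ⇒ R(z) = 1 + z + 2/7z².

Solve |R(x)|<1 on ℝ⁻.
x=-1.38: |R|=0.1641
R=1: x+2/7x²=0 ⇒ x=−7/2=-3.5000; min R=1−1/(4·2/7)=0.1250>−1
Confirm numerically:
  x=-2.446: |R|=0.26340 <1
  x=-2.277: |R|=0.20435 <1
  x=-1.934: |R|=0.13467 <1
  x=-4.048: |R|=1.63380 >1
  x=-3.697: |R|=1.20809 >1
Interval (-3.5000, 0).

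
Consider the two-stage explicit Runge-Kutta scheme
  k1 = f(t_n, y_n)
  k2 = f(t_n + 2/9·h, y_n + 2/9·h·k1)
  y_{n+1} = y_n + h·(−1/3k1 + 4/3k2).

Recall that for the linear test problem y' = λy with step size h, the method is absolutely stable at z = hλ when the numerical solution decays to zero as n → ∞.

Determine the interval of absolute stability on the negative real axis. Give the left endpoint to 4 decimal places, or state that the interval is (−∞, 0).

Test eqn y'=λy, z=hλ:
  k1=λy_n ⇒ h·k1=z·y_n;  k2=λ(1+2/9z)y_n ⇒ h·k2=z(1+2/9z)y_n
  y_{n+1}/y_n = 1 − 1/3z + 4/3z(1+2/9z) = 1 + z + 8/27z²
  R(z) = 1 + z + 8/27z².

Solve |R(x)|<1 on ℝ⁻.
x=-0.85: |R|=0.3641
R=1: x+8/27x²=0 ⇒ x=−27/8=-3.3750; min R=1−1/(4·8/27)=0.1562>−1
Confirm numerically:
  x=-3.014: |R|=0.67761 <1
  x=-1.808: |R|=0.16055 <1
  x=-1.593: |R|=0.15890 <1
  x=-1.389: |R|=0.18265 <1
  x=-3.687: |R|=1.34084 >1
  x=-3.526: |R|=1.15776 >1
  x=-3.503: |R|=1.13285 >1
So |R|<1 on (-3.3750, 0).

(-3.3750, 0).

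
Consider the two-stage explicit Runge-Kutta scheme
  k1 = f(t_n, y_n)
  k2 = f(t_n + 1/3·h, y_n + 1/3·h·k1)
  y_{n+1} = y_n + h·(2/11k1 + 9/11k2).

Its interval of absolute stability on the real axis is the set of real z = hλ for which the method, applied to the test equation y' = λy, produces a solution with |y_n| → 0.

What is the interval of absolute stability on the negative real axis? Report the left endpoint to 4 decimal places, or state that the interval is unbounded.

With y'=λy (z=hλ):
  k1=λy_n ⇒ h·k1=z·y_n;  k2=λ(1+1/3z)y_n ⇒ h·k2=z(1+1/3z)y_n
  y_{n+1}/y_n = 1 + 2/11z + 9/11z(1+1/3z) = 1 + z + 3/11z²
  so R(z) = 1 + z + 3/11z².

Need |R(x)|<1, x<0.
x=-1: |R|=0.2727
R=1: x+3/11x²=0 ⇒ x=−11/3=-3.6667; min R=1−1/(4·3/11)=0.0833>−1
Confirm numerically:
  x=-3.571: |R|=0.90683 <1
  x=-3.508: |R|=0.84820 <1
  x=-1.640: |R|=0.09353 <1
  x=-4.101: |R|=1.48578 >1
  x=-4.076: |R|=1.45503 >1
So |R|<1 on (-3.6667, 0).

z∈(-3.6667,0).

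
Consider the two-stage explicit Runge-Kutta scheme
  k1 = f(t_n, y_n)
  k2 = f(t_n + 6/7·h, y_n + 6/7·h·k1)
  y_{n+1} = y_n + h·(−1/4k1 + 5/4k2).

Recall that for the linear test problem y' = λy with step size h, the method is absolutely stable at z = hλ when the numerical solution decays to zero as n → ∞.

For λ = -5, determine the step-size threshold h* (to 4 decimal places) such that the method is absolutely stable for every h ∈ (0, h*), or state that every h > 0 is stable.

(-0.9333,0); λ=-5 ⇒ h* = (14/15)/5 = 0.1867.

With y'=λy (z=hλ):
  k1=λy_n ⇒ h·k1=z·y_n;  k2=λ(1+6/7z)y_n ⇒ h·k2=z(1+6/7z)y_n
  y_{n+1}/y_n = 1 − 1/4z + 5/4z(1+6/7z) = 1 + z + 15/14z²
  Hence R(z) = 1 + z + 15/14z².

Find x<0 with |R(x)|<1.
x=-1.21: |R|=1.3587
R=1: x+15/14x²=0 ⇒ x=−14/15=-0.9333; min R=1−1/(4·15/14)=0.7667>−1
Confirm numerically:
  x=-0.780: |R|=0.87186 <1
  x=-0.700: |R|=0.82500 <1
  x=-0.546: |R|=0.77341 <1
  x=-1.375: |R|=1.65067 >1
  x=-1.292: |R|=1.49650 >1
  x=-1.053: |R|=1.13501 >1
So |R|<1 on (-0.9333, 0).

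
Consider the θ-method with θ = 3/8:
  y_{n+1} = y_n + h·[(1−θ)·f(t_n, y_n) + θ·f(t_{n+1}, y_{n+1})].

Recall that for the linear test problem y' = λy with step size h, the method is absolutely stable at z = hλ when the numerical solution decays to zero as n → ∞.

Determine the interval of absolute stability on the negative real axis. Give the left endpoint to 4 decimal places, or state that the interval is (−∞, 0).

Test eqn y'=λy, z=hλ:
  y_{n+1} = y_n + z·[5/8·y_n + 3/8·y_{n+1}] ⇒ (1 − 3/8z)y_{n+1} = (1 + 5/8z)y_n
  Hence R(z) = (1 + 5/8z)/(1 − 3/8z).

Solve |R(x)|<1 on ℝ⁻.
x=-1.52: |R|=0.0318
R=−1: 1+5/8x = −1+3/8x ⇒ -1/4x=2 ⇒ x=2/(-1/4)=-8.0000
Confirm numerically:
  x=-4.588: |R|=0.68645 <1
  x=-4.529: |R|=0.67842 <1
  x=-4.202: |R|=0.63137 <1
  x=-3.243: |R|=0.46337 <1
  x=-8.351: |R|=1.02124 >1
  x=-8.304: |R|=1.01847 >1
  x=-8.041: |R|=1.00255 >1
Interval (-8.0000, 0).

z∈(-8.0000,0).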